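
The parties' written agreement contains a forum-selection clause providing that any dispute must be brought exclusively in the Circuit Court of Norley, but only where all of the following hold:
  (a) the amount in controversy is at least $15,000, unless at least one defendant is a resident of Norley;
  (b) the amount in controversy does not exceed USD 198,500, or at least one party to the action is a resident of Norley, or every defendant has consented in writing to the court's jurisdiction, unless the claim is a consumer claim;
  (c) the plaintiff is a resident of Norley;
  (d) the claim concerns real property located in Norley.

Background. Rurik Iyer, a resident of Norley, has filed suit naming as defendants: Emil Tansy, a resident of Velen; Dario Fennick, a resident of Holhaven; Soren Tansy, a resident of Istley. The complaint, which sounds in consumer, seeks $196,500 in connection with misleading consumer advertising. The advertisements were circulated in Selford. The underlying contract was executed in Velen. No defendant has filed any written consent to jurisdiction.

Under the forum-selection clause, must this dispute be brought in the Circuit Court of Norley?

No

The Circuit Court of Norley:
  (a) The amount in controversy is 196,500 dollars, which meets the $15,000 floor. Condition met.
  (b) The amount in controversy is USD 196,500, within the USD 198,500 ceiling, so this disjunct is met. Condition met.
  (c) The plaintiff resides in Norley. Condition met.
  (d) The claim does not concern real property. Fails.
  → The clause does not apply.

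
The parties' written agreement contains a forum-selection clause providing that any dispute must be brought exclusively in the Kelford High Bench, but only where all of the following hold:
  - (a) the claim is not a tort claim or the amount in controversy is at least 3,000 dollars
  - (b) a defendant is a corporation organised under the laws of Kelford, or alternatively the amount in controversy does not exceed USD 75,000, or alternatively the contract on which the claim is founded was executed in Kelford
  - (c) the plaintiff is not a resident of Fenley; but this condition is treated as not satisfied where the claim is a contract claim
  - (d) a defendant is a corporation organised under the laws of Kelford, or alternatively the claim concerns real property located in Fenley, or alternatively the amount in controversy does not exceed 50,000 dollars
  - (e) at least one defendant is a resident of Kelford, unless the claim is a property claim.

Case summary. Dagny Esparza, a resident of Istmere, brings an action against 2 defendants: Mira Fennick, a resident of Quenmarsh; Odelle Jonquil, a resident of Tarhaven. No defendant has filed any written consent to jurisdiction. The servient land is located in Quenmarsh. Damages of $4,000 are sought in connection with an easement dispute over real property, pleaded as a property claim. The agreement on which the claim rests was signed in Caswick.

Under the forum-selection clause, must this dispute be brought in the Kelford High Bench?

Yes

The Kelford High Bench:
  (a) The claim is a property claim, not a tort claim, so one alternative holds. Met.
  (b) The amount in controversy is USD 4,000, within the $75,000 ceiling, which satisfies one of the alternatives. Satisfied.
  (c) The plaintiff resides in Istmere, which is not Fenley. The exception is not triggered, since the claim is a property claim, not a contract claim. Satisfied.
  (d) The amount in controversy is USD 4,000, within the 50,000 dollars ceiling, which satisfies one of the alternatives. Met.
  (e) No defendant resides in Kelford (they reside in Quenmarsh, Tarhaven). The proviso rescues it, though: the claim is a property claim. Met.
  → Forum clause is triggered.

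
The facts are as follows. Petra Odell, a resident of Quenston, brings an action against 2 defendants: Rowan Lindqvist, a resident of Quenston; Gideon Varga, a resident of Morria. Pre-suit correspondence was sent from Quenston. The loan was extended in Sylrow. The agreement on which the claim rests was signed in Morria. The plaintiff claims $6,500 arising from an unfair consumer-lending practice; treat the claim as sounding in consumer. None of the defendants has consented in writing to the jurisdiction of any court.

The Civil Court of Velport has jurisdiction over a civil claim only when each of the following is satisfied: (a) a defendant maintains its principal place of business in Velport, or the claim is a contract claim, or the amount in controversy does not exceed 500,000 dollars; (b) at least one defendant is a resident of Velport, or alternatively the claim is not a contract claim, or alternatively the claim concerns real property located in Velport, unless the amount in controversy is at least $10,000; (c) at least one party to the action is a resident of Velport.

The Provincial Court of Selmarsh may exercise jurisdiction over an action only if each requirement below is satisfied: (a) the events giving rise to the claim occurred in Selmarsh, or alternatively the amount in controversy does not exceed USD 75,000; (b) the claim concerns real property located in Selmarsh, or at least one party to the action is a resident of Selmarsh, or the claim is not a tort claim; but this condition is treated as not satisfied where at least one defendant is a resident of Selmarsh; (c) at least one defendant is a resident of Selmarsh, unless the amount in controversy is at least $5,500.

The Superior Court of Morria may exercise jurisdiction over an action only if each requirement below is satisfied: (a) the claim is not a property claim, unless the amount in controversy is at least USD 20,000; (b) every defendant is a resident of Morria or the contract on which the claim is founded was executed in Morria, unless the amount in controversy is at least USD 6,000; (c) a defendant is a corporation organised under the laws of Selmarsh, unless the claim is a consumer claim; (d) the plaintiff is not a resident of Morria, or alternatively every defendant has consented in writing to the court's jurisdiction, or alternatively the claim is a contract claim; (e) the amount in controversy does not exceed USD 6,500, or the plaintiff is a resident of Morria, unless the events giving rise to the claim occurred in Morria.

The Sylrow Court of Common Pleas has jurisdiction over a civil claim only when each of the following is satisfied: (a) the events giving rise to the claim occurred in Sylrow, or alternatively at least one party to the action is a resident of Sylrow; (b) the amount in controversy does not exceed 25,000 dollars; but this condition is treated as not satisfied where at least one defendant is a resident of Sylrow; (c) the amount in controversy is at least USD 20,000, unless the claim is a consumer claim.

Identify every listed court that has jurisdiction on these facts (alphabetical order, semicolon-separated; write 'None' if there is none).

the Provincial Court of Selmarsh; the Superior Court of Morria; the Sylrow Court of Common Pleas

The Civil Court of Velport:
  (a) The amount in controversy is $6,500, within the $500,000 ceiling, which satisfies one of the alternatives. Condition met.
  (b) The claim is a consumer claim, not a contract claim, so one alternative holds. Met.
  (c) No party resides in Velport. Condition not met.
  → At least one condition fails; no jurisdiction.
The Provincial Court of Selmarsh:
  (a) The amount in controversy is 6,500 dollars, within the USD 75,000 ceiling, which satisfies one of the alternatives. Met.
  (b) The claim is a consumer claim, not a tort claim, so this disjunct is met. The exception is not triggered, since no defendant resides in Selmarsh (they reside in Quenston, Morria). Condition met.
  (c) No defendant resides in Selmarsh (they reside in Quenston, Morria). But the amount in controversy is USD 6,500, which meets the USD 5,500 floor, and the 'unless' clause therefore excuses the requirement. Met.
  → All conditions met; jurisdiction exists.
The Superior Court of Morria:
  (a) The claim is a consumer claim, not a property claim. Condition met.
  (b) The contract was executed in Morria — that alternative is enough. Satisfied.
  (c) No defendant is a corporation. The proviso rescues it, though: the claim is a consumer claim. Satisfied.
  (d) The plaintiff resides in Quenston, which is not Morria, which satisfies one of the alternatives. Condition met.
  (e) The amount in controversy is $6,500, within the 6,500 dollars ceiling, so one alternative holds. Satisfied.
  → Jurisdiction lies.
The Sylrow Court of Common Pleas:
  (a) The operative events occurred in Sylrow, so one alternative holds. Condition met.
  (b) The amount in controversy is $6,500, within the USD 25,000 ceiling. And the carve-out is inapplicable — no defendant resides in Sylrow (they reside in Quenston, Morria). Condition met.
  (c) The amount in controversy is 6,500 dollars, below the 20,000 dollars floor. However, the claim is a consumer claim, so the 'unless' proviso supplies this condition. Satisfied.
  → Jurisdiction lies.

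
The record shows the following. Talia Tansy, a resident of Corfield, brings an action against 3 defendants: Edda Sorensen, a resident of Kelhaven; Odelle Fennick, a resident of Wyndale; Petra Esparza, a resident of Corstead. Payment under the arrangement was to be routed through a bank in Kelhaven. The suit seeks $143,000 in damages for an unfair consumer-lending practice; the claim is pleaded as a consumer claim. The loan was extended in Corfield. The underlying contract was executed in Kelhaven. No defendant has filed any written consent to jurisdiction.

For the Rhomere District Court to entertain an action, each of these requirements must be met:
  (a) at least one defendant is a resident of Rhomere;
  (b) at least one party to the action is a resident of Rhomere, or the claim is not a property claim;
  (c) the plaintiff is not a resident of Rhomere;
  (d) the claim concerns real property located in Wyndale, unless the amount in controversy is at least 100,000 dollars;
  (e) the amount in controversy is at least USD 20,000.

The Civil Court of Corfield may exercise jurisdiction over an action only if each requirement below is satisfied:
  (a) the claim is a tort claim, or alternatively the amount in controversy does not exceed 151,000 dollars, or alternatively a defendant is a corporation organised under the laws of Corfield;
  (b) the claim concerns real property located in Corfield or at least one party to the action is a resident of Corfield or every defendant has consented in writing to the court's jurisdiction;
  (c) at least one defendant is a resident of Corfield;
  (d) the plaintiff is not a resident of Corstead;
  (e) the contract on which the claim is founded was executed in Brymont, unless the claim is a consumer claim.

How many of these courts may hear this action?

0

The Rhomere District Court:
  (a) No defendant resides in Rhomere (they reside in Kelhaven, Wyndale, Corstead). Not met.
  (b) The claim is a consumer claim, not a property claim, which satisfies one of the alternatives. Met.
  (c) The plaintiff resides in Corfield, which is not Rhomere. Satisfied.
  (d) The claim does not concern real property. The proviso rescues it, though: the amount in controversy is $143,000, which meets the $100,000 floor. Condition met.
  (e) The amount in controversy is 143,000 dollars, which meets the $20,000 floor. Condition met.
  → No jurisdiction.
The Civil Court of Corfield:
  (a) The amount in controversy is USD 143,000, within the USD 151,000 ceiling, which satisfies one of the alternatives. Condition met.
  (b) Talia Tansy resides in Corfield, so one alternative holds. Condition met.
  (c) No defendant resides in Corfield (they reside in Kelhaven, Wyndale, Corstead). Fails.
  (d) The plaintiff resides in Corfield, which is not Corstead. Met.
  (e) The contract was executed in Kelhaven, not Brymont. However, the claim is a consumer claim, so the 'unless' proviso supplies this condition. Satisfied.
  → The court lacks jurisdiction.
No court satisfies all of its conditions.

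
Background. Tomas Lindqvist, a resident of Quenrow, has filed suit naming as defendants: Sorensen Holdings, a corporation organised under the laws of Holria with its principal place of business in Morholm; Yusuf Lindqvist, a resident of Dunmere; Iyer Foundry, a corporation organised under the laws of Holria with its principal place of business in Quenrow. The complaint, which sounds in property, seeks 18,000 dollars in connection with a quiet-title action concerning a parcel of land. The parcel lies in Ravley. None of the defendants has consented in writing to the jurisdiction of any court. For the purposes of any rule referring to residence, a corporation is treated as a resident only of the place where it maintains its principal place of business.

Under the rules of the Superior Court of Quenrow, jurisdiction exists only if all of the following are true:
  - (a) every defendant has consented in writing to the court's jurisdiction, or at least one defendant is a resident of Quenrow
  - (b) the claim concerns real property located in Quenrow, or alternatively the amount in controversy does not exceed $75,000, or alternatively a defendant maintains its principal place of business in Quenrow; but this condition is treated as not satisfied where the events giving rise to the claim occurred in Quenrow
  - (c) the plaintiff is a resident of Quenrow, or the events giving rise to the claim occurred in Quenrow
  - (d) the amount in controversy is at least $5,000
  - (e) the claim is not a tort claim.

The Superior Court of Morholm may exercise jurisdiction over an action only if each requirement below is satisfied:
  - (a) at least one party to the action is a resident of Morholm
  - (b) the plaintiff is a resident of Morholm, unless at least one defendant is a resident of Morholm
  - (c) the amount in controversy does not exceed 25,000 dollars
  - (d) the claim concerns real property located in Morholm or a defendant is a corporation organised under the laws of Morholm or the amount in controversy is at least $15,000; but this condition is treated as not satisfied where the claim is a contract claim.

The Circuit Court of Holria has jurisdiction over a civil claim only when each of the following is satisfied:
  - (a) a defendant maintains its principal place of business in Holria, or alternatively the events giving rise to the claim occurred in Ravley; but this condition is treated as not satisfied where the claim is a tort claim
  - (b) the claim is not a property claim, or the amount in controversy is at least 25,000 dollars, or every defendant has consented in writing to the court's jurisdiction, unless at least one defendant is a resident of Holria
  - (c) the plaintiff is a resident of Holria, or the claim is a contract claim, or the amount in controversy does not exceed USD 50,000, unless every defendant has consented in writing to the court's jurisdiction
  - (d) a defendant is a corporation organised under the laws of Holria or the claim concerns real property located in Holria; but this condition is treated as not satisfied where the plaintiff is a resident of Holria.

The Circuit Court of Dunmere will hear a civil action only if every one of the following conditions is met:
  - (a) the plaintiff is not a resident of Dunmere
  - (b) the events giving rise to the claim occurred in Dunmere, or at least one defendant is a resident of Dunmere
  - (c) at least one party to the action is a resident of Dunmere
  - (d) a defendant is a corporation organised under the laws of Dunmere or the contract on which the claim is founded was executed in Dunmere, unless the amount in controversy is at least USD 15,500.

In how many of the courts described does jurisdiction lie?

The Superior Court of Quenrow:
  (a) Iyer Foundry resides in Quenrow, so one alternative holds. Condition met.
  (b) The amount in controversy is $18,000, within the USD 75,000 ceiling, which satisfies one of the alternatives. The carve-out does not apply: the operative events occurred in Ravley, not Quenrow. Satisfied.
  (c) The plaintiff resides in Quenrow, so one alternative holds. Satisfied.
  (d) The amount in controversy is $18,000, which meets the $5,000 floor. Met.
  (e) The claim is a property claim, not a tort claim. Condition met.
  → Jurisdiction lies.
The Superior Court of Morholm:
  (a) Sorensen Holdings resides in Morholm. Satisfied.
  (b) The plaintiff resides in Quenrow, not Morholm. But Sorensen Holdings resides in Morholm, and the 'unless' clause therefore excuses the requirement. Satisfied.
  (c) The amount in controversy is 18,000 dollars, within the $25,000 ceiling. Met.
  (d) The amount in controversy is $18,000, which meets the USD 15,000 floor, so one alternative holds. The exception is not triggered, since the claim is a property claim, not a contract claim. Condition met.
  → All conditions met; jurisdiction exists.
The Circuit Court of Holria:
  (a) The operative events occurred in Ravley, so one alternative holds. The exception is not triggered, since the claim is a property claim, not a tort claim. Met.
  (b) The claim is a property claim; the amount in controversy is 18,000 dollars, below the USD 25,000 floor; no such written consent has been filed — no alternative holds. The proviso offers no rescue either, since no defendant resides in Holria (they reside in Morholm, Dunmere, Quenrow). Not met.
  (c) The amount in controversy is USD 18,000, within the $50,000 ceiling — that alternative is enough. Met.
  (d) Sorensen Holdings is organised under the laws of Holria — that alternative is enough. The exception is not triggered, since the plaintiff resides in Quenrow, not Holria. Condition met.
  → Not every requirement is met — no jurisdiction.
The Circuit Court of Dunmere:
  (a) The plaintiff resides in Quenrow, which is not Dunmere. Condition met.
  (b) Yusuf Lindqvist resides in Dunmere, which satisfies one of the alternatives. Met.
  (c) Yusuf Lindqvist resides in Dunmere. Condition met.
  (d) The corporate defendant(s) are organised in Holria, not Dunmere; no contract (and hence no place of execution) is alleged — none of the alternatives is met. The proviso rescues it, though: the amount in controversy is USD 18,000, which meets the $15,500 floor. Met.
  → All conditions met; jurisdiction exists.
Courts with jurisdiction: the Superior Court of Quenrow, the Superior Court of Morholm, the Circuit Court of Dunmere — 3 in total.

3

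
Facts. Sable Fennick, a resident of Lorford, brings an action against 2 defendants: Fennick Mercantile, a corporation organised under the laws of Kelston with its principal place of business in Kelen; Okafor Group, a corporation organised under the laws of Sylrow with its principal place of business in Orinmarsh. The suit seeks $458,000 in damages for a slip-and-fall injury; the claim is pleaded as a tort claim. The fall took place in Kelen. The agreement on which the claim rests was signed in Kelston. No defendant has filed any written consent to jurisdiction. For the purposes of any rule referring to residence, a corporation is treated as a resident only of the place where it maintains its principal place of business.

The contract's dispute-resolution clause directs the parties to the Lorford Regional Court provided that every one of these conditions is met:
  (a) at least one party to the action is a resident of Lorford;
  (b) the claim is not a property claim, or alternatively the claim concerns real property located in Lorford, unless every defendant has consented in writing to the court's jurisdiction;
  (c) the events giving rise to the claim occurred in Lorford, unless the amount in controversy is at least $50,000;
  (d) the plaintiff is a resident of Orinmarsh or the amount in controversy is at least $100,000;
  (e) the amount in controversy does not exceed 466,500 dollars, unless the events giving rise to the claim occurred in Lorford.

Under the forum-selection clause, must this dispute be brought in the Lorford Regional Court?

The Lorford Regional Court:
  (a) Sable Fennick resides in Lorford. Satisfied.
  (b) The claim is a tort claim, not a property claim — that alternative is enough. Met.
  (c) The operative events occurred in Kelen, not Lorford. However, the amount in controversy is 458,000 dollars, which meets the 50,000 dollars floor, so the 'unless' proviso supplies this condition. Satisfied.
  (d) The amount in controversy is 458,000 dollars, which meets the USD 100,000 floor — that alternative is enough. Met.
  (e) The amount in controversy is $458,000, within the USD 466,500 ceiling. Satisfied.
  → The clause applies.

Yes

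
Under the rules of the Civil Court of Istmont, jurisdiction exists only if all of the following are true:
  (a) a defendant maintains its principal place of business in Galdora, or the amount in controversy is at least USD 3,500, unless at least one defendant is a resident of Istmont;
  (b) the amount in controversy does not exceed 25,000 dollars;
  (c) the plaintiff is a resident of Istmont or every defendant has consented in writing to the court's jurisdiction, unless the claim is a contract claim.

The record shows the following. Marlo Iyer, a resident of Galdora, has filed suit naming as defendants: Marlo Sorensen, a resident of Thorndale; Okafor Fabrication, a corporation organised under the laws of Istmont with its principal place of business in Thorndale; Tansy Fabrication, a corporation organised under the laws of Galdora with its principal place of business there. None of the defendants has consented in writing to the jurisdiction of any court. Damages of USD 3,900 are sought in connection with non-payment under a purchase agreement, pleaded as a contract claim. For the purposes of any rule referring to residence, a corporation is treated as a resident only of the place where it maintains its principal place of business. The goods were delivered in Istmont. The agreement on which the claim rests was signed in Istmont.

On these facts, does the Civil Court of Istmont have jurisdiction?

Yes

The Civil Court of Istmont:
  (a) Tansy Fabrication has its principal place of business in Galdora — that alternative is enough. Met.
  (b) The amount in controversy is USD 3,900, within the USD 25,000 ceiling. Met.
  (c) The plaintiff resides in Galdora, not Istmont; no such written consent has been filed — every alternative fails. The proviso rescues it, though: the claim is a contract claim. Satisfied.
  → The court has jurisdiction.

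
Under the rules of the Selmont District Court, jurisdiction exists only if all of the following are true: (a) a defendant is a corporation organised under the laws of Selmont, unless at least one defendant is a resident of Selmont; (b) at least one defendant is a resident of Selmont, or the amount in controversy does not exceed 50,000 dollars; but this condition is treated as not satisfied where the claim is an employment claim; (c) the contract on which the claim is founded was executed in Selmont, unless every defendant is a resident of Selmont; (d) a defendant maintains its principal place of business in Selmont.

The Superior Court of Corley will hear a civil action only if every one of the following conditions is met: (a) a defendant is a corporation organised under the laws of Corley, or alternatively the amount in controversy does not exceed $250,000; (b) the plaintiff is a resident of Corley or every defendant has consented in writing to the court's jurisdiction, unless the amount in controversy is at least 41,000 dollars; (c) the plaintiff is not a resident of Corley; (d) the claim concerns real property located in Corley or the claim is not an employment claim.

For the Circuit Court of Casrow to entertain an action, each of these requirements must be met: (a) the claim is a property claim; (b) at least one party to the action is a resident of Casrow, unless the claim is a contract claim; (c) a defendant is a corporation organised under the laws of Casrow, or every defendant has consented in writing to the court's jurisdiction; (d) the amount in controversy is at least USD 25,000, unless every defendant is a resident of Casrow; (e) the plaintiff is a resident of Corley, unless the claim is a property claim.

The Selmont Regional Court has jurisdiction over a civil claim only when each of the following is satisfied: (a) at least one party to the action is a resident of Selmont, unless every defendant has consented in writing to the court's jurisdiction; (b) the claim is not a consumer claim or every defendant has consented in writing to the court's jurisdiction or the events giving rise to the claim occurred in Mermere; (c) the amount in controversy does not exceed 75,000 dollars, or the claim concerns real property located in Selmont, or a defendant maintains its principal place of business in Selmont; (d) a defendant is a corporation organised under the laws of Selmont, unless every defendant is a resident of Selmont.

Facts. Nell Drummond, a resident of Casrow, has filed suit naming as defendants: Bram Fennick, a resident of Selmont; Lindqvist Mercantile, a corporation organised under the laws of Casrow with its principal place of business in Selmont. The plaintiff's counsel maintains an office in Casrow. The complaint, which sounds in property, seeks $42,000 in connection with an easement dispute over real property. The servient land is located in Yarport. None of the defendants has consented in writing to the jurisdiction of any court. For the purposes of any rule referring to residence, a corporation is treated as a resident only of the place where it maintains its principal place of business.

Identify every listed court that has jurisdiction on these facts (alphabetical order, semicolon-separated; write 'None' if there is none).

The Selmont District Court:
  (a) The corporate defendant(s) are organised in Casrow, not Selmont. However, Bram Fennick resides in Selmont, so the 'unless' proviso supplies this condition. Condition met.
  (b) Bram Fennick resides in Selmont, so this disjunct is met. The exception is not triggered, since the claim is a property claim, not an employment claim. Met.
  (c) No contract (and hence no place of execution) is alleged. But the defendants reside as follows — Bram Fennick in Selmont, Lindqvist Mercantile in Selmont — all in Selmont, and the 'unless' clause therefore excuses the requirement. Condition met.
  (d) Lindqvist Mercantile has its principal place of business in Selmont. Met.
  → The court has jurisdiction.
The Superior Court of Corley:
  (a) The amount in controversy is $42,000, within the $250,000 ceiling, which satisfies one of the alternatives. Condition met.
  (b) The plaintiff resides in Casrow, not Corley; no such written consent has been filed — no alternative holds. However, the amount in controversy is 42,000 dollars, which meets the USD 41,000 floor, so the 'unless' proviso supplies this condition. Condition met.
  (c) The plaintiff resides in Casrow, which is not Corley. Satisfied.
  (d) The claim is a property claim, not an employment claim — that alternative is enough. Condition met.
  → Every requirement is satisfied — jurisdiction.
The Circuit Court of Casrow:
  (a) The claim is a property claim. Condition met.
  (b) Nell Drummond resides in Casrow. Met.
  (c) Lindqvist Mercantile is organised under the laws of Casrow, which satisfies one of the alternatives. Met.
  (d) The amount in controversy is 42,000 dollars, which meets the $25,000 floor. Met.
  (e) The plaintiff resides in Casrow, not Corley. But the claim is a property claim, and the 'unless' clause therefore excuses the requirement. Met.
  → All conditions met; jurisdiction exists.
The Selmont Regional Court:
  (a) Bram Fennick resides in Selmont. Satisfied.
  (b) The claim is a property claim, not a consumer claim, so one alternative holds. Satisfied.
  (c) The amount in controversy is 42,000 dollars, within the $75,000 ceiling, so one alternative holds. Met.
  (d) The corporate defendant(s) are organised in Casrow, not Selmont. But the defendants reside as follows — Bram Fennick in Selmont, Lindqvist Mercantile in Selmont — all in Selmont, and the 'unless' clause therefore excuses the requirement. Condition met.
  → Every requirement is satisfied — jurisdiction.

the Circuit Court of Casrow; the Selmont District Court; the Selmont Regional Court; the Superior Court of Corley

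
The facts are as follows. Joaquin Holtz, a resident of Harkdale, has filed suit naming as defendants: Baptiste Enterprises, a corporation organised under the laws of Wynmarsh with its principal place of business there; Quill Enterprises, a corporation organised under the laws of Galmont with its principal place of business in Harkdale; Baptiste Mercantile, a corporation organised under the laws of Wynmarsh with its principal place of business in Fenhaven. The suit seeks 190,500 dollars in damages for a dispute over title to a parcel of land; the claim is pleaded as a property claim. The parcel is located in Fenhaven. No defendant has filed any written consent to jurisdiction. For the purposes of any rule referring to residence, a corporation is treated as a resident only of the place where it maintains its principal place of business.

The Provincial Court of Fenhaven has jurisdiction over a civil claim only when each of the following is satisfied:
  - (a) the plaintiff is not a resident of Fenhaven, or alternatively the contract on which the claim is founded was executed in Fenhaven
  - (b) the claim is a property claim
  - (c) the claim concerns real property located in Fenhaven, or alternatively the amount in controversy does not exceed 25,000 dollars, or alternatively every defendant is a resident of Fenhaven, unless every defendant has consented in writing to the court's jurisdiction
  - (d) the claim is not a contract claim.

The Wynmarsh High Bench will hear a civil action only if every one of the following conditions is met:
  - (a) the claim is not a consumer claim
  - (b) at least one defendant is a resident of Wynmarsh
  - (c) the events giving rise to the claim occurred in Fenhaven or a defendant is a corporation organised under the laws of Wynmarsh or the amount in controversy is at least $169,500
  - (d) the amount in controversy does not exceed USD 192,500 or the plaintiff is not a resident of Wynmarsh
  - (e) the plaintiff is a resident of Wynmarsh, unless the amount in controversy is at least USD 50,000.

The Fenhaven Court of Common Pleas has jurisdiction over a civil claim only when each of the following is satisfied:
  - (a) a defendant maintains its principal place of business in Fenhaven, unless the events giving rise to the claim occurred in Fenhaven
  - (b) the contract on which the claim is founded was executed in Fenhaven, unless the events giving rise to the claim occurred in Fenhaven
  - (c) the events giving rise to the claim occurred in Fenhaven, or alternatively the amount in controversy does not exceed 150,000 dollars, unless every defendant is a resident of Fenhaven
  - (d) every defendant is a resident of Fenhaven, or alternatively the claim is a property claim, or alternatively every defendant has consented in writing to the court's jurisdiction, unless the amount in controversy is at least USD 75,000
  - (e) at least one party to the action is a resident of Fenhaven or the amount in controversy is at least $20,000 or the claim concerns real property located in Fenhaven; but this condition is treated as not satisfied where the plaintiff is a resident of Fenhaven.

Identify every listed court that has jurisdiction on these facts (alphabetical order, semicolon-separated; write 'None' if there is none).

the Fenhaven Court of Common Pleas; the Provincial Court of Fenhaven; the Wynmarsh High Bench

The Provincial Court of Fenhaven:
  (a) The plaintiff resides in Harkdale, which is not Fenhaven, which satisfies one of the alternatives. Condition met.
  (b) The claim is a property claim. Condition met.
  (c) The property lies in Fenhaven — that alternative is enough. Satisfied.
  (d) The claim is a property claim, not a contract claim. Met.
  → All conditions met; jurisdiction exists.
The Wynmarsh High Bench:
  (a) The claim is a property claim, not a consumer claim. Condition met.
  (b) Baptiste Enterprises resides in Wynmarsh. Condition met.
  (c) The operative events occurred in Fenhaven, which satisfies one of the alternatives. Satisfied.
  (d) The amount in controversy is $190,500, within the $192,500 ceiling — that alternative is enough. Satisfied.
  (e) The plaintiff resides in Harkdale, not Wynmarsh. The proviso rescues it, though: the amount in controversy is 190,500 dollars, which meets the USD 50,000 floor. Condition met.
  → All conditions met; jurisdiction exists.
The Fenhaven Court of Common Pleas:
  (a) Baptiste Mercantile has its principal place of business in Fenhaven. Condition met.
  (b) No contract (and hence no place of execution) is alleged. However, the operative events occurred in Fenhaven, so the 'unless' proviso supplies this condition. Satisfied.
  (c) The operative events occurred in Fenhaven — that alternative is enough. Condition met.
  (d) The claim is a property claim, so one alternative holds. Met.
  (e) Baptiste Mercantile resides in Fenhaven, so one alternative holds. The exception is not triggered, since the plaintiff resides in Harkdale, not Fenhaven. Met.
  → Every requirement is satisfied — jurisdiction.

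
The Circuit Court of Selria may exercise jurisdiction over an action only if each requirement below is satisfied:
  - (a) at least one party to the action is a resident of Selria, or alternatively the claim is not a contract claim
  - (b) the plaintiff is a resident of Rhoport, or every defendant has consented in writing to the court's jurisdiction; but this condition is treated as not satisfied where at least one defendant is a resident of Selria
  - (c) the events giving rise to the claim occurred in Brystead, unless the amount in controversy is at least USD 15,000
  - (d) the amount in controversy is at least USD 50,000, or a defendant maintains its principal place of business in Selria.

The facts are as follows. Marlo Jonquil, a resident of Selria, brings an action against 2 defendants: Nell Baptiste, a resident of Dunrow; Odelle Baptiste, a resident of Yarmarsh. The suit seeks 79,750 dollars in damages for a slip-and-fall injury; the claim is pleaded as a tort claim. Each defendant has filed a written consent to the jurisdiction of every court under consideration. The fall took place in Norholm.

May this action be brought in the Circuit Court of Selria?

Yes

The Circuit Court of Selria:
  (a) Marlo Jonquil resides in Selria — that alternative is enough. Satisfied.
  (b) Every defendant has filed written consent, so one alternative holds. The exception is not triggered, since no defendant resides in Selria (they reside in Dunrow, Yarmarsh). Met.
  (c) The operative events occurred in Norholm, not Brystead. The proviso rescues it, though: the amount in controversy is USD 79,750, which meets the USD 15,000 floor. Condition met.
  (d) The amount in controversy is $79,750, which meets the 50,000 dollars floor — that alternative is enough. Met.
  → All conditions met; jurisdiction exists.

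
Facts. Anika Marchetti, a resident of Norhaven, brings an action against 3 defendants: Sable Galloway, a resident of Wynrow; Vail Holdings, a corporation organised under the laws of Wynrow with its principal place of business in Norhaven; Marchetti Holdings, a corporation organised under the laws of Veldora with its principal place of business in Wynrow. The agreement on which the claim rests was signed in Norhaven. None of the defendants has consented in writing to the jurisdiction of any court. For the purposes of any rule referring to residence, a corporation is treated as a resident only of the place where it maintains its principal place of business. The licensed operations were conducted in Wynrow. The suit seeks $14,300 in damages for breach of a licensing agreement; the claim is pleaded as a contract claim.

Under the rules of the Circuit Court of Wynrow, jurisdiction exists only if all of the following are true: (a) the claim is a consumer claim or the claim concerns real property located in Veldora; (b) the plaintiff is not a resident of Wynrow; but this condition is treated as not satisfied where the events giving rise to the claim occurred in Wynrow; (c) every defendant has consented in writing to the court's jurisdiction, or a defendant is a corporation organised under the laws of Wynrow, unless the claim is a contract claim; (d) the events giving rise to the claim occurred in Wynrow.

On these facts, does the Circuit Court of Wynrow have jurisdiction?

No

The Circuit Court of Wynrow:
  (a) The claim is a contract claim, not a consumer claim; the claim does not concern real property — none of the alternatives is met. Condition not met.
  (b) The plaintiff resides in Norhaven, which is not Wynrow. But the carve-out bites: the operative events occurred in Wynrow. Fails.
  (c) Vail Holdings is organised under the laws of Wynrow, which satisfies one of the alternatives. Met.
  (d) The operative events occurred in Wynrow. Satisfied.
  → Not every requirement is met — no jurisdiction.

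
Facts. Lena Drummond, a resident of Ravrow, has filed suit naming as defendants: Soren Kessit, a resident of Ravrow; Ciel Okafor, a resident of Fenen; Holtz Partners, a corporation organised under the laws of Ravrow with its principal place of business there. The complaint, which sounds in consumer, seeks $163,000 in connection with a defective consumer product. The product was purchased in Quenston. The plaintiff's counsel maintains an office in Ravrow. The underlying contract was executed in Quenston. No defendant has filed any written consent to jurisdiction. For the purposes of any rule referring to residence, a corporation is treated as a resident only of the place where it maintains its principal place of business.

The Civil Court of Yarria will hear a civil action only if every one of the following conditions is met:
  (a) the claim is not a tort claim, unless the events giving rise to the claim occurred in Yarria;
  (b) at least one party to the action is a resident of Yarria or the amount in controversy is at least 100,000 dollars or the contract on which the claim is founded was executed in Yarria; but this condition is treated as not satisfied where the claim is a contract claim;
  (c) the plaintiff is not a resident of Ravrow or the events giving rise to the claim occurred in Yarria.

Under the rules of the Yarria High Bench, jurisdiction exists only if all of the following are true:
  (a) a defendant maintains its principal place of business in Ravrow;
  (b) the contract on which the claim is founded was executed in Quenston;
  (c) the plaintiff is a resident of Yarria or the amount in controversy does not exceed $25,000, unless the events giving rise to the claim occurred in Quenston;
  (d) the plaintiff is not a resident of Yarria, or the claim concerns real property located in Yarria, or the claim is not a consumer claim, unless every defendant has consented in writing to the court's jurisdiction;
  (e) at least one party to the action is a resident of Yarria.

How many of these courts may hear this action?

0

The Civil Court of Yarria:
  (a) The claim is a consumer claim, not a tort claim. Condition met.
  (b) The amount in controversy is USD 163,000, which meets the 100,000 dollars floor, which satisfies one of the alternatives. The carve-out does not apply: the claim is a consumer claim, not a contract claim. Condition met.
  (c) The plaintiff resides in Ravrow; the operative events occurred in Quenston, not Yarria — every alternative fails. Fails.
  → The court lacks jurisdiction.
The Yarria High Bench:
  (a) Holtz Partners has its principal place of business in Ravrow. Satisfied.
  (b) The contract was executed in Quenston. Satisfied.
  (c) The plaintiff resides in Ravrow, not Yarria; the amount in controversy is USD 163,000, above the USD 25,000 ceiling — every alternative fails. However, the operative events occurred in Quenston, so the 'unless' proviso supplies this condition. Satisfied.
  (d) The plaintiff resides in Ravrow, which is not Yarria, so one alternative holds. Condition met.
  (e) No party resides in Yarria. Fails.
  → At least one condition fails; no jurisdiction.
No court satisfies all of its conditions.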